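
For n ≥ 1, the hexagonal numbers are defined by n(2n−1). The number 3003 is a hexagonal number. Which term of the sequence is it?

Set n(2n−1) = 3003, giving 2n² − n − 3003 = 0.
The discriminant is 1 + 8·3003 = 24025, and √24025 = 155.
So n = (1 + 155) / 4 = 156/4 = 39.
Check: 39·(2·39 − 1) = 3003. ✓

39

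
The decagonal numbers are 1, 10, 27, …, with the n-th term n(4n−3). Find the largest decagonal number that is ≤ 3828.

3751

Solve n(4n−3) ≤ 3828 for integer n.
n = 31 gives 3751 ≤ 3828, while n = 32 gives 4000 > 3828; so the answer is 3751.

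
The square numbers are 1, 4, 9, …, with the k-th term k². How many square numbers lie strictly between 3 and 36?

The n-th square number is n².
Smallest index with value > 3: n = 2 (giving 4).
Largest index with value < 36: n = 5 (giving 25).
Indices 2 through 5: 4 terms.

4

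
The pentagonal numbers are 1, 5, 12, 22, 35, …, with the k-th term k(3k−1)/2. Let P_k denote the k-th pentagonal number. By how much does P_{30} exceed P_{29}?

Consecutive pentagonal numbers differ by 3n − 2: here 3·30 − 2 = 88.

88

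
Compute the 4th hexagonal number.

28

4·(2·4 − 1) = 4·7 = 28.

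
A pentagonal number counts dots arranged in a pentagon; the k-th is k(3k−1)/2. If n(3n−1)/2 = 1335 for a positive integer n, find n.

Set n(3n−1)/2 = 1335, giving 3n² − n − 2670 = 0.
The discriminant is 1 + 24·1335 = 32041, and √32041 = 179.
So n = (1 + 179) / 6 = 180/6 = 30.

30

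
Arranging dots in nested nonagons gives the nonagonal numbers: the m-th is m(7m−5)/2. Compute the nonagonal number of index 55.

The 55th nonagonal number is n(7n−5)/2 with n = 55.
55·(7·55 − 5)/2 = 55·380/2 = 55·190 = 10450.

10450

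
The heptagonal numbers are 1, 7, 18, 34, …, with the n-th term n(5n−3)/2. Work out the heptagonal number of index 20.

970

The 20th heptagonal number is n(5n−3)/2 with n = 20.
20·(5·20 − 3)/2 = 20·97/2 = 970.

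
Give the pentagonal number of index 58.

The 58th pentagonal number is n(3n−1)/2 with n = 58.
58·(3·58 − 1)/2 = 58·173/2 = 5017.

5017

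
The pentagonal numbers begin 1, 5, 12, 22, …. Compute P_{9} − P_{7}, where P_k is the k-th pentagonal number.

9·(3·9 − 1)/2 = 117 and 7·(3·7 − 1)/2 = 70.
Difference: 117 − 70 = 47.

47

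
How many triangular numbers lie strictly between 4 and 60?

The n-th triangular number is n(n+1)/2.
Smallest index with value > 4: n = 3 (giving 6).
Largest index with value < 60: n = 10 (giving 55).
Indices 3 through 10: 8 terms.

8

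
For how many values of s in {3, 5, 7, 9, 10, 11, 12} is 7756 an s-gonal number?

1

s = 3: P(3, 124) = 7750 and P(3, 125) = 7875; 7756 is not s-gonal.
s = 5: P(5, 72) = 7740 and P(5, 73) = 7957; 7756 is not s-gonal.
s = 7: P(7, 56) = 7756. ✓
s = 9: P(9, 47) = 7614 and P(9, 48) = 7944; 7756 is not s-gonal.
s = 10: P(10, 44) = 7612 and P(10, 45) = 7965; 7756 is not s-gonal.
s = 11: P(11, 41) = 7421 and P(11, 42) = 7791; 7756 is not s-gonal.
s = 12: P(12, 39) = 7449 and P(12, 40) = 7840; 7756 is not s-gonal.
Hits: s ∈ {7} → 1.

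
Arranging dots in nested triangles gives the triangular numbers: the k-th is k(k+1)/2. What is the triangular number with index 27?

378

The 27th triangular number is n(n+1)/2 with n = 27.
27·28/2 = 756/2 = 378.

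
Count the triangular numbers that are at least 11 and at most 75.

The n-th triangular number is n(n+1)/2.
Smallest index with value ≥ 11: n = 5 (giving 15).
Largest index with value ≤ 75: n = 11 (giving 66).
Indices 5 through 11: 7 terms.

7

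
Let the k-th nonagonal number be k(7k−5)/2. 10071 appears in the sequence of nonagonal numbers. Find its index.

Set n(7n−5)/2 = 10071, giving 7n² − 5n − 20142 = 0.
The discriminant is 25 + 56·10071 = 564001, and √564001 = 751.
So n = (5 + 751) / 14 = 756/14 = 54.

54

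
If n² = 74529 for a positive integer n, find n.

We need n² = 74529, so n = √74529 = 273.

273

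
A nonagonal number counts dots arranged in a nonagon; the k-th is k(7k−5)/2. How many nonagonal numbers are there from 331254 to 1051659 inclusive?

241

The n-th nonagonal number is n(7n−5)/2.
Smallest index with value ≥ 331254: n = 308 (giving 331254).
Largest index with value ≤ 1051659: n = 548 (giving 1049694).
Indices 308 through 548: 241 terms.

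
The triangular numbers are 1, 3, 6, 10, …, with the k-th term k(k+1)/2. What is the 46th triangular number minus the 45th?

46

Consecutive triangular numbers differ by n: T_{46} − T_{45} = 46.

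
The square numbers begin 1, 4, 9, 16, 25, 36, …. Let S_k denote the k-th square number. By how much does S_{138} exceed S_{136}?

548

138² = 19044 and 136² = 18496.
Difference: 19044 − 18496 = 548.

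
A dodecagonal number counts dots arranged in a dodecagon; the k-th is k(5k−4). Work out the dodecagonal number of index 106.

55756

The 106th dodecagonal number is n(5n−4) with n = 106.
106·(5·106 − 4) = 106·526 = 55756.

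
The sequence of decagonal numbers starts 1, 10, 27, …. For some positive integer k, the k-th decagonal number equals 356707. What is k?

Set n(4n−3) = 356707, giving 4n² − 3n − 356707 = 0.
The discriminant is 9 + 16·356707 = 5707321, and √5707321 = 2389.
So n = (3 + 2389) / 8 = 2392/8 = 299.
Check: 299·(4·299 − 3) = 356707. ✓

299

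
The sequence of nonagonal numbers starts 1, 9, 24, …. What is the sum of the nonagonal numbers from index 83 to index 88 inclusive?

Σ i(7i−5)/2 = (7Σi² − 5Σi) / 2 over i = 83..88.
Σi = 3916 − 3403 = 513 and Σi² = 231044 − 187165 = 43879.
(7·43879 − 5·513) / 2 = 304588/2 = 152294.

152294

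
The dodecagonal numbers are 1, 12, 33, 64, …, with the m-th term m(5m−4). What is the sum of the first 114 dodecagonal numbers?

Σ i(5i−4) = 5Σi² − 4Σi over i = 1..114.
Σi = 6555 and Σi² = 500365.
5·500365 − 4·6555 = 2475605.

2475605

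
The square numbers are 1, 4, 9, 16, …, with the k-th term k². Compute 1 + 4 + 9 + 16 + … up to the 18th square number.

2109

Σ_{i=1}^{18} i² = 18·19·37/6 = 2109.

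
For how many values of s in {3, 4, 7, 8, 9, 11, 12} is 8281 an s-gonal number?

s = 3: P(3, 128) = 8256 and P(3, 129) = 8385; 8281 is not s-gonal.
s = 4: P(4, 91) = 8281. ✓
s = 7: P(7, 57) = 8037 and P(7, 58) = 8323; 8281 is not s-gonal.
s = 8: P(8, 52) = 8008 and P(8, 53) = 8321; 8281 is not s-gonal.
s = 9: P(9, 49) = 8281. ✓
s = 11: P(11, 43) = 8170 and P(11, 44) = 8558; 8281 is not s-gonal.
s = 12: P(12, 41) = 8241 and P(12, 42) = 8652; 8281 is not s-gonal.
Hits: s ∈ {4, 9} → 2.

2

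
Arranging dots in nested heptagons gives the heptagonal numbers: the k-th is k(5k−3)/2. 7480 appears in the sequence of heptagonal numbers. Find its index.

55

Set n(5n−3)/2 = 7480, giving 5n² − 3n − 14960 = 0.
The discriminant is 9 + 40·7480 = 299209, and √299209 = 547.
So n = (3 + 547) / 10 = 550/10 = 55.
Check: 55·(5·55 − 3)/2 = 7480. ✓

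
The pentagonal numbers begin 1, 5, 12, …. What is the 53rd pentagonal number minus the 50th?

462

53·(3·53 − 1)/2 = 4187 and 50·(3·50 − 1)/2 = 3725.
Difference: 4187 − 3725 = 462.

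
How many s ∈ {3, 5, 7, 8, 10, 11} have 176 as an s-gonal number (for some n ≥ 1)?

s = 3: P(3, 18) = 171 and P(3, 19) = 190; 176 is not s-gonal.
s = 5: P(5, 11) = 176. ✓
s = 7: P(7, 8) = 148 and P(7, 9) = 189; 176 is not s-gonal.
s = 8: P(8, 8) = 176. ✓
s = 10: P(10, 7) = 175 and P(10, 8) = 232; 176 is not s-gonal.
s = 11: P(11, 6) = 141 and P(11, 7) = 196; 176 is not s-gonal.
Hits: s ∈ {5, 8} → 2.

2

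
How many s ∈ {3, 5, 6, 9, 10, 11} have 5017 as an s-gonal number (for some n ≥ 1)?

s = 3: P(3, 99) = 4950 and P(3, 100) = 5050; 5017 is not s-gonal.
s = 5: P(5, 58) = 5017. ✓
s = 6: P(6, 50) = 4950 and P(6, 51) = 5151; 5017 is not s-gonal.
s = 9: P(9, 38) = 4959 and P(9, 39) = 5226; 5017 is not s-gonal.
s = 10: P(10, 35) = 4795 and P(10, 36) = 5076; 5017 is not s-gonal.
s = 11: P(11, 33) = 4785 and P(11, 34) = 5083; 5017 is not s-gonal.
Hits: s ∈ {5} → 1.

1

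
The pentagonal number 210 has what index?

Set n(3n−1)/2 = 210, giving 3n² − n − 420 = 0.
The discriminant is 1 + 24·210 = 5041, and √5041 = 71.
So n = (1 + 71) / 6 = 72/6 = 12.

12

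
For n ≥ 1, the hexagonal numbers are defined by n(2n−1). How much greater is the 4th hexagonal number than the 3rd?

Consecutive hexagonal numbers differ by 4n − 3: here 4·4 − 3 = 13.

13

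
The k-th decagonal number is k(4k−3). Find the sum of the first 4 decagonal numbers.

Σ i(4i−3) = 4Σi² − 3Σi over i = 1..4.
Σi = 10 and Σi² = 30.
4·30 − 3·10 = 90.

90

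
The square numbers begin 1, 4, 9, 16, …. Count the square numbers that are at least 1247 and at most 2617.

The n-th square number is n².
Smallest index with value ≥ 1247: n = 36 (giving 1296).
Largest index with value ≤ 2617: n = 51 (giving 2601).
Indices 36 through 51: 16 terms.

16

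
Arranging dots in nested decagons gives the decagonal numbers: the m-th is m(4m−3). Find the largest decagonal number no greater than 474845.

Solve n(4n−3) ≤ 474845 for integer n.
n = 344 gives 472312 ≤ 474845, while n = 345 gives 475065 > 474845; so the answer is 472312.

472312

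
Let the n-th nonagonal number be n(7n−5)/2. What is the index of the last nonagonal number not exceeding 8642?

Solve n(7n−5)/2 ≤ 8642 for integer n.
n = 50 gives 8625 ≤ 8642, while n = 51 gives 8976 > 8642; so the answer is index 50.

50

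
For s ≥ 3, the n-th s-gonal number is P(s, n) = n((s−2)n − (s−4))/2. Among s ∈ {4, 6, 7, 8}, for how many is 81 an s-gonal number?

2

s = 4: P(4, 9) = 81. ✓
s = 6: P(6, 6) = 66 and P(6, 7) = 91; 81 is not s-gonal.
s = 7: P(7, 6) = 81. ✓
s = 8: P(8, 5) = 65 and P(8, 6) = 96; 81 is not s-gonal.
Hits: s ∈ {4, 7} → 2.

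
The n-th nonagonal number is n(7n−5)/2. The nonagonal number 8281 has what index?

Set n(7n−5)/2 = 8281, giving 7n² − 5n − 16562 = 0.
The discriminant is 25 + 56·8281 = 463761, and √463761 = 681.
So n = (5 + 681) / 14 = 686/14 = 49.
Check: 49·(7·49 − 5)/2 = 8281. ✓

49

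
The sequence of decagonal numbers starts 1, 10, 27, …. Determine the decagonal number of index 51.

10251

The 51st decagonal number is n(4n−3) with n = 51.
51·(4·51 − 3) = 51·201 = 10251.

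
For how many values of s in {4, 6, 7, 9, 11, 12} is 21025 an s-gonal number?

s = 4: P(4, 145) = 21025. ✓
s = 6: P(6, 102) = 20706 and P(6, 103) = 21115; 21025 is not s-gonal.
s = 7: P(7, 92) = 21022 and P(7, 93) = 21483; 21025 is not s-gonal.
s = 9: P(9, 77) = 20559 and P(9, 78) = 21099; 21025 is not s-gonal.
s = 11: P(11, 68) = 20570 and P(11, 69) = 21183; 21025 is not s-gonal.
s = 12: P(12, 65) = 20865 and P(12, 66) = 21516; 21025 is not s-gonal.
Hits: s ∈ {4} → 1.

1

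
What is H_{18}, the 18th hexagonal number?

630

18·(2·18 − 1) = 18·35 = 630.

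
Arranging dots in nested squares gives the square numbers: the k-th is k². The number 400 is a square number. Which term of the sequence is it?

We need n² = 400, so n = √400 = 20.

20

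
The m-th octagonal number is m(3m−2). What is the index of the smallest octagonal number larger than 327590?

331

Solve n(3n−2) > 327590 for integer n.
The largest n with value ≤ 327590 is 330 (since 326040 ≤ 327590 < 328021), so the first above is n = 331, value 328021.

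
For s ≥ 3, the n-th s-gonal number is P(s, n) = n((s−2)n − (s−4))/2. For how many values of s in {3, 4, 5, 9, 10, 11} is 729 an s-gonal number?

s = 3: P(3, 37) = 703 and P(3, 38) = 741; 729 is not s-gonal.
s = 4: P(4, 27) = 729. ✓
s = 5: P(5, 22) = 715 and P(5, 23) = 782; 729 is not s-gonal.
s = 9: P(9, 14) = 651 and P(9, 15) = 750; 729 is not s-gonal.
s = 10: P(10, 13) = 637 and P(10, 14) = 742; 729 is not s-gonal.
s = 11: P(11, 13) = 715 and P(11, 14) = 833; 729 is not s-gonal.
Hits: s ∈ {4} → 1.

1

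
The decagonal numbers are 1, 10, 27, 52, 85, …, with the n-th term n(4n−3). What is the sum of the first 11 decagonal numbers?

1826

Σ i(4i−3) = 4Σi² − 3Σi over i = 1..11.
Σi = 66 and Σi² = 506.
4·506 − 3·66 = 1826.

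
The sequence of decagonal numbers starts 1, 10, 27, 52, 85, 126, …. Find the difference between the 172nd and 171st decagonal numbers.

1369

Consecutive decagonal numbers differ by 8n − 7: here 8·172 − 7 = 1369.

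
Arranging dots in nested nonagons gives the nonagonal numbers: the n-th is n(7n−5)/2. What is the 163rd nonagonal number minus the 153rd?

11035

163·(7·163 − 5)/2 = 92584 and 153·(7·153 − 5)/2 = 81549.
Difference: 92584 − 81549 = 11035.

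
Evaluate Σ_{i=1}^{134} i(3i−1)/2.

Σ i(3i−1)/2 = (3Σi² − Σi) / 2 over i = 1..134.
Σi = 9045 and Σi² = 811035.
(3·811035 − 1·9045) / 2 = 2424060/2 = 1212030.

1212030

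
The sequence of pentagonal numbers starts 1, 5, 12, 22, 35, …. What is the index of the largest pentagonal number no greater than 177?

11

Solve n(3n−1)/2 ≤ 177 for integer n.
n = 11 gives 176 ≤ 177, while n = 12 gives 210 > 177; so the answer is index 11.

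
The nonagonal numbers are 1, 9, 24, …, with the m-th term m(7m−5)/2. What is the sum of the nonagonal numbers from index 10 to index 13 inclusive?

1754

Σ i(7i−5)/2 = (7Σi² − 5Σi) / 2 over i = 10..13.
Σi = 91 − 45 = 46 and Σi² = 819 − 285 = 534.
(7·534 − 5·46) / 2 = 3508/2 = 1754.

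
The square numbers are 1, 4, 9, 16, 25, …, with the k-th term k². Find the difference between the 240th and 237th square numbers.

240² = 57600 and 237² = 56169.
Difference: 57600 − 56169 = 1431.

1431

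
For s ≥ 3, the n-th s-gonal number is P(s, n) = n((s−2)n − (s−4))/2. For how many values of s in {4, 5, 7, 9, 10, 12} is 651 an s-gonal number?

s = 4: P(4, 25) = 625 and P(4, 26) = 676; 651 is not s-gonal.
s = 5: P(5, 21) = 651. ✓
s = 7: P(7, 16) = 616 and P(7, 17) = 697; 651 is not s-gonal.
s = 9: P(9, 14) = 651. ✓
s = 10: P(10, 13) = 637 and P(10, 14) = 742; 651 is not s-gonal.
s = 12: P(12, 11) = 561 and P(12, 12) = 672; 651 is not s-gonal.
Hits: s ∈ {5, 9} → 2.

2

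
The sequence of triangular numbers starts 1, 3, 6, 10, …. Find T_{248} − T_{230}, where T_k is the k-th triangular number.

4311

248·249/2 = 30876 and 230·231/2 = 26565.
Difference: 30876 − 26565 = 4311.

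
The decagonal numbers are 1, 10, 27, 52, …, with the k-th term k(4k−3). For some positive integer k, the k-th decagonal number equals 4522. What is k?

34

Set n(4n−3) = 4522, giving 4n² − 3n − 4522 = 0.
The discriminant is 9 + 16·4522 = 72361, and √72361 = 269.
So n = (3 + 269) / 8 = 272/8 = 34.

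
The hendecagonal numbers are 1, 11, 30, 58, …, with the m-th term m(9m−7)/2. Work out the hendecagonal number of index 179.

143558

The 179th hendecagonal number is n(9n−7)/2 with n = 179.
179·(9·179 − 7)/2 = 179·1604/2 = 179·802 = 143558.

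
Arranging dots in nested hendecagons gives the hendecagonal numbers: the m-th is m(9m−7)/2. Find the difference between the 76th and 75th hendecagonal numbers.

676

Consecutive hendecagonal numbers differ by 9n − 8: here 9·76 − 8 = 676.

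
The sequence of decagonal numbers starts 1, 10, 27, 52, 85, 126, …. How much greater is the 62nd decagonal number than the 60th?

970

62·(4·62 − 3) = 15190 and 60·(4·60 − 3) = 14220.
Difference: 15190 − 14220 = 970.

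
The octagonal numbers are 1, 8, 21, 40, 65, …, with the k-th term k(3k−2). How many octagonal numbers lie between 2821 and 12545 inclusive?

35

The n-th octagonal number is n(3n−2).
Smallest index with value ≥ 2821: n = 31 (giving 2821).
Largest index with value ≤ 12545: n = 65 (giving 12545).
Indices 31 through 65: 35 terms.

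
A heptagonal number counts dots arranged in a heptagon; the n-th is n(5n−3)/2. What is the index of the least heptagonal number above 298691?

346

Solve n(5n−3)/2 > 298691 for integer n.
The largest n with value ≤ 298691 is 345 (since 297045 ≤ 298691 < 298771), so the first above is n = 346, value 298771.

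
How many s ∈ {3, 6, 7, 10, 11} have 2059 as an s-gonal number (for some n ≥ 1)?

1

s = 3: P(3, 63) = 2016 and P(3, 64) = 2080; 2059 is not s-gonal.
s = 6: P(6, 32) = 2016 and P(6, 33) = 2145; 2059 is not s-gonal.
s = 7: P(7, 29) = 2059. ✓
s = 10: P(10, 23) = 2047 and P(10, 24) = 2232; 2059 is not s-gonal.
s = 11: P(11, 21) = 1911 and P(11, 22) = 2101; 2059 is not s-gonal.
Hits: s ∈ {7} → 1.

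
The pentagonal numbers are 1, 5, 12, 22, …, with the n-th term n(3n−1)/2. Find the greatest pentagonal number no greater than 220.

Solve n(3n−1)/2 ≤ 220 for integer n.
n = 12 gives 210 ≤ 220, while n = 13 gives 247 > 220; so the answer is 210.

210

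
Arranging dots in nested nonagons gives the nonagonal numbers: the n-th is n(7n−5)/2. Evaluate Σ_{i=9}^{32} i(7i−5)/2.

Σ i(7i−5)/2 = (7Σi² − 5Σi) / 2 over i = 9..32.
Σi = 528 − 36 = 492 and Σi² = 11440 − 204 = 11236.
(7·11236 − 5·492) / 2 = 76192/2 = 38096.

38096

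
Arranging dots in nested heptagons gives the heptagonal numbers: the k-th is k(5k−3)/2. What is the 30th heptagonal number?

2205

The 30th heptagonal number is n(5n−3)/2 with n = 30.
30·(5·30 − 3)/2 = 30·147/2 = 2205.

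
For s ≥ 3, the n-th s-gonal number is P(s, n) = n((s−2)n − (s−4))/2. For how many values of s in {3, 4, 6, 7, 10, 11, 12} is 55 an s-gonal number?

s = 3: P(3, 10) = 55. ✓
s = 4: P(4, 7) = 49 and P(4, 8) = 64; 55 is not s-gonal.
s = 6: P(6, 5) = 45 and P(6, 6) = 66; 55 is not s-gonal.
s = 7: P(7, 5) = 55. ✓
s = 10: P(10, 4) = 52 and P(10, 5) = 85; 55 is not s-gonal.
s = 11: P(11, 3) = 30 and P(11, 4) = 58; 55 is not s-gonal.
s = 12: P(12, 3) = 33 and P(12, 4) = 64; 55 is not s-gonal.
Hits: s ∈ {3, 7} → 2.

2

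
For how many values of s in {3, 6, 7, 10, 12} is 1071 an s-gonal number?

1

s = 3: P(3, 45) = 1035 and P(3, 46) = 1081; 1071 is not s-gonal.
s = 6: P(6, 23) = 1035 and P(6, 24) = 1128; 1071 is not s-gonal.
s = 7: P(7, 21) = 1071. ✓
s = 10: P(10, 16) = 976 and P(10, 17) = 1105; 1071 is not s-gonal.
s = 12: P(12, 15) = 1065 and P(12, 16) = 1216; 1071 is not s-gonal.
Hits: s ∈ {7} → 1.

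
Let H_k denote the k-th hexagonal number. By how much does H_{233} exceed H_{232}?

929

Consecutive hexagonal numbers differ by 4n − 3: here 4·233 − 3 = 929.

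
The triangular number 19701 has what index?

Set n(n+1)/2 = 19701, giving n² + n − 39402 = 0.
So n = (-1 + 397) / 2 = 396/2 = 198.
Check: 198·199/2 = 19701. ✓

198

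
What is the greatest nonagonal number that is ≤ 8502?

Solve n(7n−5)/2 ≤ 8502 for integer n.
n = 49 gives 8281 ≤ 8502, while n = 50 gives 8625 > 8502; so the answer is 8281.

8281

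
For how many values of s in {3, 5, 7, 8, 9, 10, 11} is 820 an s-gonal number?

s = 3: P(3, 40) = 820. ✓
s = 5: P(5, 23) = 782 and P(5, 24) = 852; 820 is not s-gonal.
s = 7: P(7, 18) = 783 and P(7, 19) = 874; 820 is not s-gonal.
s = 8: P(8, 16) = 736 and P(8, 17) = 833; 820 is not s-gonal.
s = 9: P(9, 15) = 750 and P(9, 16) = 856; 820 is not s-gonal.
s = 10: P(10, 14) = 742 and P(10, 15) = 855; 820 is not s-gonal.
s = 11: P(11, 13) = 715 and P(11, 14) = 833; 820 is not s-gonal.
Hits: s ∈ {3} → 1.

1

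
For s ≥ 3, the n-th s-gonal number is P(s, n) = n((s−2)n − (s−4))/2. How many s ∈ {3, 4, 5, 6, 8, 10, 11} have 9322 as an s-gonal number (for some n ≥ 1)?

s = 3: P(3, 136) = 9316 and P(3, 137) = 9453; 9322 is not s-gonal.
s = 4: P(4, 96) = 9216 and P(4, 97) = 9409; 9322 is not s-gonal.
s = 5: P(5, 79) = 9322. ✓
s = 6: P(6, 68) = 9180 and P(6, 69) = 9453; 9322 is not s-gonal.
s = 8: P(8, 56) = 9296 and P(8, 57) = 9633; 9322 is not s-gonal.
s = 10: P(10, 48) = 9072 and P(10, 49) = 9457; 9322 is not s-gonal.
s = 11: P(11, 45) = 8955 and P(11, 46) = 9361; 9322 is not s-gonal.
Hits: s ∈ {5} → 1.

1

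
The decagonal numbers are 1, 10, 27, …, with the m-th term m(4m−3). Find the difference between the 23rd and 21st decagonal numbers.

346

23·(4·23 − 3) = 2047 and 21·(4·21 − 3) = 1701.
Difference: 2047 − 1701 = 346.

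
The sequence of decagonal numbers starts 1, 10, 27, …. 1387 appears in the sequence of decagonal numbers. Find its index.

19

Set n(4n−3) = 1387, giving 4n² − 3n − 1387 = 0.
The discriminant is 9 + 16·1387 = 22201, and √22201 = 149.
So n = (3 + 149) / 8 = 152/8 = 19.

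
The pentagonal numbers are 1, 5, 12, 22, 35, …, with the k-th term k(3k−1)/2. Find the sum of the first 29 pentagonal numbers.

Σ i(3i−1)/2 = (3Σi² − Σi) / 2 over i = 1..29.
Σi = 435 and Σi² = 8555.
(3·8555 − 1·435) / 2 = 25230/2 = 12615.

12615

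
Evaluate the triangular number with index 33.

33·34/2 = 1122/2 = 561.

561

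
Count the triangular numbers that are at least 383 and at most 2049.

36

The n-th triangular number is n(n+1)/2.
Smallest index with value ≥ 383: n = 28 (giving 406).
Largest index with value ≤ 2049: n = 63 (giving 2016).
Indices 28 through 63: 36 terms.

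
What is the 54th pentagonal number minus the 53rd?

160

Consecutive pentagonal numbers differ by 3n − 2: here 3·54 − 2 = 160.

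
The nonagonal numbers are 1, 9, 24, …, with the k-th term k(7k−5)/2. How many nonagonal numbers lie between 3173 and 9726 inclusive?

The n-th nonagonal number is n(7n−5)/2.
Smallest index with value ≥ 3173: n = 31 (giving 3286).
Largest index with value ≤ 9726: n = 53 (giving 9699).
Indices 31 through 53: 23 terms.

23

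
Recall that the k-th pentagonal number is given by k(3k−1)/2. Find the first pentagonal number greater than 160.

Solve n(3n−1)/2 > 160 for integer n.
The largest n with value ≤ 160 is 10 (since 145 ≤ 160 < 176), so the first above is n = 11, value 176.

176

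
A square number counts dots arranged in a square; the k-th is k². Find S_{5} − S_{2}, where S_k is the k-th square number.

21

5² = 25 and 2² = 4.
Difference: 25 − 4 = 21.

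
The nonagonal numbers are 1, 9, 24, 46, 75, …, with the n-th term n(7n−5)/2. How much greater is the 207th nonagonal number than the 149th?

207·(7·207 − 5)/2 = 149454 and 149·(7·149 − 5)/2 = 77331.
Difference: 149454 − 77331 = 72123.

72123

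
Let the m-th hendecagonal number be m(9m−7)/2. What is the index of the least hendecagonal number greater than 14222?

Solve n(9n−7)/2 > 14222 for integer n.
The largest n with value ≤ 14222 is 56 (since 13916 ≤ 14222 < 14421), so the first above is n = 57, value 14421.

57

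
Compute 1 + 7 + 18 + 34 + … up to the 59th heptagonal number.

172870

Σ i(5i−3)/2 = (5Σi² − 3Σi) / 2 over i = 1..59.
Σi = 1770 and Σi² = 70210.
(5·70210 − 3·1770) / 2 = 345740/2 = 172870.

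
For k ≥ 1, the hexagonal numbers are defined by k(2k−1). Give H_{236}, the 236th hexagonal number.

111156

The 236th hexagonal number is n(2n−1) with n = 236.
236·(2·236 − 1) = 236·471 = 111156.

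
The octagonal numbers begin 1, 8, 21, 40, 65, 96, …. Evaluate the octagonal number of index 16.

736

The 16th octagonal number is n(3n−2) with n = 16.
16·(3·16 − 2) = 16·46 = 736.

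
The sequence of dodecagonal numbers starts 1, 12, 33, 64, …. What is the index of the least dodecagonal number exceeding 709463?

Solve n(5n−4) > 709463 for integer n.
The largest n with value ≤ 709463 is 377 (since 709137 ≤ 709463 < 712908), so the first above is n = 378, value 712908.

378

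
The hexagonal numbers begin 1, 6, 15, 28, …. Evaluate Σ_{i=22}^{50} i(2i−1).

Σ i(2i−1) = 2Σi² − Σi over i = 22..50.
Σi = 1275 − 231 = 1044 and Σi² = 42925 − 3311 = 39614.
2·39614 − 1·1044 = 78184.

78184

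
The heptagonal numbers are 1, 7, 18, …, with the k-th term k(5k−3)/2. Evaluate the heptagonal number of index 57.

8037

The 57th heptagonal number is n(5n−3)/2 with n = 57.
57·(5·57 − 3)/2 = 57·282/2 = 57·141 = 8037.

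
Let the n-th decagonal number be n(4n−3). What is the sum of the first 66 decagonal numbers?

385451

Σ i(4i−3) = 4Σi² − 3Σi over i = 1..66.
Σi = 2211 and Σi² = 98021.
4·98021 − 3·2211 = 385451.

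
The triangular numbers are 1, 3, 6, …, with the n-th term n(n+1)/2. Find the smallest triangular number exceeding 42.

45

Solve n(n+1)/2 > 42 for integer n.
The largest n with value ≤ 42 is 8 (since 36 ≤ 42 < 45), so the first above is n = 9, value 45.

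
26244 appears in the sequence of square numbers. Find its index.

162

We need n² = 26244, so n = √26244 = 162.
Check: 162² = 26244. ✓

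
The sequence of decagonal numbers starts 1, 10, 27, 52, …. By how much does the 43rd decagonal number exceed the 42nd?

Consecutive decagonal numbers differ by 8n − 7: here 8·43 − 7 = 337.

337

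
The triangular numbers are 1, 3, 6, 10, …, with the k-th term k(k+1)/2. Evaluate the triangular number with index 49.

1225

49·50/2 = 2450/2 = 1225.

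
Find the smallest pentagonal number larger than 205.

Solve n(3n−1)/2 > 205 for integer n.
The largest n with value ≤ 205 is 11 (since 176 ≤ 205 < 210), so the first above is n = 12, value 210.

210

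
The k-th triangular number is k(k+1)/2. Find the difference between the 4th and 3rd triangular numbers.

Consecutive triangular numbers differ by n: T_{4} − T_{3} = 4.

4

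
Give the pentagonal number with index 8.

The 8th pentagonal number is n(3n−1)/2 with n = 8.
8·(3·8 − 1)/2 = 8·23/2 = 92.

92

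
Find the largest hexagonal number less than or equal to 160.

Solve n(2n−1) ≤ 160 for integer n.
n = 9 gives 153 ≤ 160, while n = 10 gives 190 > 160; so the answer is 153.

153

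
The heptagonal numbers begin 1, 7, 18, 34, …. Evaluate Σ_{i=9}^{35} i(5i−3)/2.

35874

Σ i(5i−3)/2 = (5Σi² − 3Σi) / 2 over i = 9..35.
Σi = 630 − 36 = 594 and Σi² = 14910 − 204 = 14706.
(5·14706 − 3·594) / 2 = 71748/2 = 35874.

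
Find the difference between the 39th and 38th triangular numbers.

Consecutive triangular numbers differ by n: T_{39} − T_{38} = 39.

39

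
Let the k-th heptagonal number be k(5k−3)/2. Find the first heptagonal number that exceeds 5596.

5688

Solve n(5n−3)/2 > 5596 for integer n.
The largest n with value ≤ 5596 is 47 (since 5452 ≤ 5596 < 5688), so the first above is n = 48, value 5688.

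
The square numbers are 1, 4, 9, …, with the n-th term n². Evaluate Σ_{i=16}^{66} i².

96781

Σ_{i=16}^{66} i² = 98021 − 1240 = 96781.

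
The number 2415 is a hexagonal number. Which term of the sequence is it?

Set n(2n−1) = 2415, giving 2n² − n − 2415 = 0.
The discriminant is 1 + 8·2415 = 19321, and √19321 = 139.
So n = (1 + 139) / 4 = 140/4 = 35.

35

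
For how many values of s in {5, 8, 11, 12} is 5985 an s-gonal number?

s = 5: P(5, 63) = 5922 and P(5, 64) = 6112; 5985 is not s-gonal.
s = 8: P(8, 45) = 5985. ✓
s = 11: P(11, 36) = 5706 and P(11, 37) = 6031; 5985 is not s-gonal.
s = 12: P(12, 35) = 5985. ✓
Hits: s ∈ {8, 12} → 2.

2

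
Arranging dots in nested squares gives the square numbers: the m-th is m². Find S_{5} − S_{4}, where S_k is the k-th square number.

9

n² − (n−1)² = 2n − 1, so 5² − 4² = 2·5 − 1 = 9.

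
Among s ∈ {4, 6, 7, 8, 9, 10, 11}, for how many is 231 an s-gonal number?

1

s = 4: P(4, 15) = 225 and P(4, 16) = 256; 231 is not s-gonal.
s = 6: P(6, 11) = 231. ✓
s = 7: P(7, 9) = 189 and P(7, 10) = 235; 231 is not s-gonal.
s = 8: P(8, 9) = 225 and P(8, 10) = 280; 231 is not s-gonal.
s = 9: P(9, 8) = 204 and P(9, 9) = 261; 231 is not s-gonal.
s = 10: P(10, 7) = 175 and P(10, 8) = 232; 231 is not s-gonal.
s = 11: P(11, 7) = 196 and P(11, 8) = 260; 231 is not s-gonal.
Hits: s ∈ {6} → 1.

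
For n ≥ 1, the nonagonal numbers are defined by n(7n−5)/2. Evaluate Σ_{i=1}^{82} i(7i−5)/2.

646570

Σ i(7i−5)/2 = (7Σi² − 5Σi) / 2 over i = 1..82.
Σi = 3403 and Σi² = 187165.
(7·187165 − 5·3403) / 2 = 1293140/2 = 646570.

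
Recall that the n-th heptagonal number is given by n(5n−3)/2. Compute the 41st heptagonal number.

4141

The 41st heptagonal number is n(5n−3)/2 with n = 41.
41·(5·41 − 3)/2 = 41·202/2 = 41·101 = 4141.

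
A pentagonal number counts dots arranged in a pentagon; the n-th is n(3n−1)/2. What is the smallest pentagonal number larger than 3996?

4030

Solve n(3n−1)/2 > 3996 for integer n.
The largest n with value ≤ 3996 is 51 (since 3876 ≤ 3996 < 4030), so the first above is n = 52, value 4030.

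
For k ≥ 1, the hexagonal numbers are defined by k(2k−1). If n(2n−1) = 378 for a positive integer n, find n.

14

Set n(2n−1) = 378, giving 2n² − n − 378 = 0.
The discriminant is 1 + 8·378 = 3025, and √3025 = 55.
So n = (1 + 55) / 4 = 56/4 = 14.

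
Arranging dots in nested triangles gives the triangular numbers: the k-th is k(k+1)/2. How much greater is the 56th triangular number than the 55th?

Consecutive triangular numbers differ by n: T_{56} − T_{55} = 56.

56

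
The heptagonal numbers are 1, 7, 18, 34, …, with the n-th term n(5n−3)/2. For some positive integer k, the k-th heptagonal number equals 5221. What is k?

Set n(5n−3)/2 = 5221, giving 5n² − 3n − 10442 = 0.
The discriminant is 9 + 40·5221 = 208849, and √208849 = 457.
So n = (3 + 457) / 10 = 460/10 = 46.

46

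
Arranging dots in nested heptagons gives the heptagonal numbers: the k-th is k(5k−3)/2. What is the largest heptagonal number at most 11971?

11799

Solve n(5n−3)/2 ≤ 11971 for integer n.
n = 69 gives 11799 ≤ 11971, while n = 70 gives 12145 > 11971; so the answer is 11799.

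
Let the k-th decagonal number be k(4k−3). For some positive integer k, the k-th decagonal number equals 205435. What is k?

227

Set n(4n−3) = 205435, giving 4n² − 3n − 205435 = 0.
The discriminant is 9 + 16·205435 = 3286969, and √3286969 = 1813.
So n = (3 + 1813) / 8 = 1816/8 = 227.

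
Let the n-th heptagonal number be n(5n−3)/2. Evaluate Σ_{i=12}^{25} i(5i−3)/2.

Σ i(5i−3)/2 = (5Σi² − 3Σi) / 2 over i = 12..25.
Σi = 325 − 66 = 259 and Σi² = 5525 − 506 = 5019.
(5·5019 − 3·259) / 2 = 24318/2 = 12159.

12159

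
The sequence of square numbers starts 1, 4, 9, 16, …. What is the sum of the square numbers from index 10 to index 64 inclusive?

Σ_{i=10}^{64} i² = 89440 − 285 = 89155.

89155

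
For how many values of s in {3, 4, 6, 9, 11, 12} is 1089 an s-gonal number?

2

s = 3: P(3, 46) = 1081 and P(3, 47) = 1128; 1089 is not s-gonal.
s = 4: P(4, 33) = 1089. ✓
s = 6: P(6, 23) = 1035 and P(6, 24) = 1128; 1089 is not s-gonal.
s = 9: P(9, 18) = 1089. ✓
s = 11: P(11, 15) = 960 and P(11, 16) = 1096; 1089 is not s-gonal.
s = 12: P(12, 15) = 1065 and P(12, 16) = 1216; 1089 is not s-gonal.
Hits: s ∈ {4, 9} → 2.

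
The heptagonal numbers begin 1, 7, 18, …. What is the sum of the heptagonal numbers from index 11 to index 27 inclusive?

Σ i(5i−3)/2 = (5Σi² − 3Σi) / 2 over i = 11..27.
Σi = 378 − 55 = 323 and Σi² = 6930 − 385 = 6545.
(5·6545 − 3·323) / 2 = 31756/2 = 15878.

15878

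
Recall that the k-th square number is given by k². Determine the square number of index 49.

2401

49² = 2401.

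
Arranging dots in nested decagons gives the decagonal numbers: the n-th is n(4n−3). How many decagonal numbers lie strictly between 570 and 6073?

27

The n-th decagonal number is n(4n−3).
Smallest index with value > 570: n = 13 (giving 637).
Largest index with value < 6073: n = 39 (giving 5967).
Indices 13 through 39: 27 terms.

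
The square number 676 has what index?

26

We need n² = 676, so n = √676 = 26.
Check: 26² = 676. ✓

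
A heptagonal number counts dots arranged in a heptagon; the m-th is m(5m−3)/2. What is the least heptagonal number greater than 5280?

5452

Solve n(5n−3)/2 > 5280 for integer n.
The largest n with value ≤ 5280 is 46 (since 5221 ≤ 5280 < 5452), so the first above is n = 47, value 5452.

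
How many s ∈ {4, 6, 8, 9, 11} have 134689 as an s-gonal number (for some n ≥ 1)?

s = 4: P(4, 367) = 134689. ✓
s = 6: P(6, 259) = 133903 and P(6, 260) = 134940; 134689 is not s-gonal.
s = 8: P(8, 212) = 134408 and P(8, 213) = 135681; 134689 is not s-gonal.
s = 9: P(9, 196) = 133966 and P(9, 197) = 135339; 134689 is not s-gonal.
s = 11: P(11, 173) = 134075 and P(11, 174) = 135633; 134689 is not s-gonal.
Hits: s ∈ {4} → 1.

1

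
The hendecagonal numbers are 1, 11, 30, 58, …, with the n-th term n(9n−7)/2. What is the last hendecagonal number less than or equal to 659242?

658760

Solve n(9n−7)/2 ≤ 659242 for integer n.
n = 383 gives 658760 ≤ 659242, while n = 384 gives 662208 > 659242; so the answer is 658760.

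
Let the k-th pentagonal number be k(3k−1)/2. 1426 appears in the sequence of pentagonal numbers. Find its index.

Set n(3n−1)/2 = 1426, giving 3n² − n − 2852 = 0.
The discriminant is 1 + 24·1426 = 34225, and √34225 = 185.
So n = (1 + 185) / 6 = 186/6 = 31.

31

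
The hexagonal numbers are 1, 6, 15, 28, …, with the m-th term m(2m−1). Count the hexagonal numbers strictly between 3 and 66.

The n-th hexagonal number is n(2n−1).
Smallest index with value > 3: n = 2 (giving 6).
Largest index with value < 66: n = 5 (giving 45).
Indices 2 through 5: 4 terms.

4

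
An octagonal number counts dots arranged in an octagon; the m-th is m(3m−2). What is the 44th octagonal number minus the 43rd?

Consecutive octagonal numbers differ by 6n − 5: here 6·44 − 5 = 259.

259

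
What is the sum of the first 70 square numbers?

116795

Σ_{i=1}^{70} i² = 70·71·141/6 = 116795.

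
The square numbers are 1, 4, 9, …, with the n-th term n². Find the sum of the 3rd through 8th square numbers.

199

Σ_{i=3}^{8} i² = 204 − 5 = 199.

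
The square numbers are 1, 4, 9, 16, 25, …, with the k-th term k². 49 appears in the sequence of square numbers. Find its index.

7

We need n² = 49, so n = √49 = 7.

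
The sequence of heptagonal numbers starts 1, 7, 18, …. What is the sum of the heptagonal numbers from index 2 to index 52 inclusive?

118507

Σ i(5i−3)/2 = (5Σi² − 3Σi) / 2 over i = 2..52.
Σi = 1378 − 1 = 1377 and Σi² = 48230 − 1 = 48229.
(5·48229 − 3·1377) / 2 = 237014/2 = 118507.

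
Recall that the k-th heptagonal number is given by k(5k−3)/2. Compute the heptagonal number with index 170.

The 170th heptagonal number is n(5n−3)/2 with n = 170.
170·(5·170 − 3)/2 = 170·847/2 = 71995.

71995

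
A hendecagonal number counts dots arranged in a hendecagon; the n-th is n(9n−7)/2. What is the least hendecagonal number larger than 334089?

Solve n(9n−7)/2 > 334089 for integer n.
The largest n with value ≤ 334089 is 272 (since 331976 ≤ 334089 < 334425), so the first above is n = 273, value 334425.

334425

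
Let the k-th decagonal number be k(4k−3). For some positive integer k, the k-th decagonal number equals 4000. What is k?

Set n(4n−3) = 4000, giving 4n² − 3n − 4000 = 0.
The discriminant is 9 + 16·4000 = 64009, and √64009 = 253.
So n = (3 + 253) / 8 = 256/8 = 32.

32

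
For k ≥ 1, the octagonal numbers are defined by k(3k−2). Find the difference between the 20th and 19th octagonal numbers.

Consecutive octagonal numbers differ by 6n − 5: here 6·20 − 5 = 115.

115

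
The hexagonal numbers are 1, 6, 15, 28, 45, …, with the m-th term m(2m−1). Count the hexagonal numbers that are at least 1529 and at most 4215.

The n-th hexagonal number is n(2n−1).
Smallest index with value ≥ 1529: n = 28 (giving 1540).
Largest index with value ≤ 4215: n = 46 (giving 4186).
Indices 28 through 46: 19 terms.

19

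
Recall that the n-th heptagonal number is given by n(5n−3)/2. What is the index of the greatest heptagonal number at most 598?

15

Solve n(5n−3)/2 ≤ 598 for integer n.
n = 15 gives 540 ≤ 598, while n = 16 gives 616 > 598; so the answer is index 15.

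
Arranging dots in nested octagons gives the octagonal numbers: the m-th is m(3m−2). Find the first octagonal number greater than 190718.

191521

Solve n(3n−2) > 190718 for integer n.
The largest n with value ≤ 190718 is 252 (since 190008 ≤ 190718 < 191521), so the first above is n = 253, value 191521.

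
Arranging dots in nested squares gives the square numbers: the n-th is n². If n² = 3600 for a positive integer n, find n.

We need n² = 3600, so n = √3600 = 60.
Check: 60² = 3600. ✓

60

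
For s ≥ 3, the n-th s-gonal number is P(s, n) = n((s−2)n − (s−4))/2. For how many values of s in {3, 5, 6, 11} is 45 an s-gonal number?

s = 3: P(3, 9) = 45. ✓
s = 5: P(5, 5) = 35 and P(5, 6) = 51; 45 is not s-gonal.
s = 6: P(6, 5) = 45. ✓
s = 11: P(11, 3) = 30 and P(11, 4) = 58; 45 is not s-gonal.
Hits: s ∈ {3, 6} → 2.

2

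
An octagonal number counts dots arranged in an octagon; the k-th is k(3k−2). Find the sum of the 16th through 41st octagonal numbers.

66261

Σ i(3i−2) = 3Σi² − 2Σi over i = 16..41.
Σi = 861 − 120 = 741 and Σi² = 23821 − 1240 = 22581.
3·22581 − 2·741 = 66261.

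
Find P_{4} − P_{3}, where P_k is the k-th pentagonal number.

10

Consecutive pentagonal numbers differ by 3n − 2: here 3·4 − 2 = 10.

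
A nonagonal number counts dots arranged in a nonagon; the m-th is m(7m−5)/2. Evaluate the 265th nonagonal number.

The 265th nonagonal number is n(7n−5)/2 with n = 265.
265·(7·265 − 5)/2 = 265·1850/2 = 265·925 = 245125.

245125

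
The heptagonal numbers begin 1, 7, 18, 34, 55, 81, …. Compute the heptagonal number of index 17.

697

17·(5·17 − 3)/2 = 17·82/2 = 17·41 = 697.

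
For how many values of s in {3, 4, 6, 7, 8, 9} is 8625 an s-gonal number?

1

s = 3: P(3, 130) = 8515 and P(3, 131) = 8646; 8625 is not s-gonal.
s = 4: P(4, 92) = 8464 and P(4, 93) = 8649; 8625 is not s-gonal.
s = 6: P(6, 65) = 8385 and P(6, 66) = 8646; 8625 is not s-gonal.
s = 7: P(7, 59) = 8614 and P(7, 60) = 8910; 8625 is not s-gonal.
s = 8: P(8, 53) = 8321 and P(8, 54) = 8640; 8625 is not s-gonal.
s = 9: P(9, 50) = 8625. ✓
Hits: s ∈ {9} → 1.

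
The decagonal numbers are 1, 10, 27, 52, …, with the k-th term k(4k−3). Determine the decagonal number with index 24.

The 24th decagonal number is n(4n−3) with n = 24.
24·(4·24 − 3) = 24·93 = 2232.

2232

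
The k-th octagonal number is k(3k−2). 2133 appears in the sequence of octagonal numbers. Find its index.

27

Set n(3n−2) = 2133, giving 3n² − 2n − 2133 = 0.
The discriminant is 4 + 12·2133 = 25600, and √25600 = 160.
So n = (2 + 160) / 6 = 162/6 = 27.
Check: 27·(3·27 − 2) = 2133. ✓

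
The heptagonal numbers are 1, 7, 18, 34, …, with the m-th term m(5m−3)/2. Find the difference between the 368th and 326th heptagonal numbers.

368·(5·368 − 3)/2 = 338008 and 326·(5·326 − 3)/2 = 265201.
Difference: 338008 − 265201 = 72807.

72807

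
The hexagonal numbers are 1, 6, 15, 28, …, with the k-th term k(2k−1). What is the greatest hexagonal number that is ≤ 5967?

5778

Solve n(2n−1) ≤ 5967 for integer n.
n = 54 gives 5778 ≤ 5967, while n = 55 gives 5995 > 5967; so the answer is 5778.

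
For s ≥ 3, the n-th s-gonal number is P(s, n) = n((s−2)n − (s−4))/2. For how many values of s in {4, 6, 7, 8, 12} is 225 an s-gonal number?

2

s = 4: P(4, 15) = 225. ✓
s = 6: P(6, 10) = 190 and P(6, 11) = 231; 225 is not s-gonal.
s = 7: P(7, 9) = 189 and P(7, 10) = 235; 225 is not s-gonal.
s = 8: P(8, 9) = 225. ✓
s = 12: P(12, 7) = 217 and P(12, 8) = 288; 225 is not s-gonal.
Hits: s ∈ {4, 8} → 2.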